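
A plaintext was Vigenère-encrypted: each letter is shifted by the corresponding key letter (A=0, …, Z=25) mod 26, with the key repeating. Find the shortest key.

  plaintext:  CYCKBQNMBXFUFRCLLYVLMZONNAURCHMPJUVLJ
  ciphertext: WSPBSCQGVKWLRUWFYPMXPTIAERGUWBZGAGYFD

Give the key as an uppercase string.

UUNRRMD

  i= 0: W-C = 20 → U
  i= 1: S-Y = 20 → U
  i= 2: P-C = 13 → N
  i= 3: B-K = 17 → R
  i= 4: S-B = 17 → R
  i= 5: C-Q = 12 → M
  i= 6: Q-N =  3 → D
  i= 7: G-M = 20 → U
  i= 8: V-B = 20 → U
  i= 9: K-X = 13 → N
  i=10: W-F = 17 → R
  i=11: L-U = 17 → R
  i=12: R-F = 12 → M
  i=13: U-R =  3 → D
  i=14: W-C = 20 → U
  i=15: F-L = 20 → U
  i=16: Y-L = 13 → N
  i=17: P-Y = 17 → R
  i=18: M-V = 17 → R
  i=19: X-L = 12 → M
  i=20: P-M =  3 → D
  i=21: T-Z = 20 → U
  i=22: I-O = 20 → U
  i=23: A-N = 13 → N
  i=24: E-N = 17 → R
  i=25: R-A = 17 → R
  i=26: G-U = 12 → M
  i=27: U-R =  3 → D
  i=28: W-C = 20 → U
  i=29: B-H = 20 → U
  i=30: Z-M = 13 → N
  i=31: G-P = 17 → R
  i=32: A-J = 17 → R
  i=33: G-U = 12 → M
  i=34: Y-V =  3 → D
  i=35: F-L = 20 → U
  i=36: D-J = 20 → U
  shifts repeat with period 7: UUNRRMD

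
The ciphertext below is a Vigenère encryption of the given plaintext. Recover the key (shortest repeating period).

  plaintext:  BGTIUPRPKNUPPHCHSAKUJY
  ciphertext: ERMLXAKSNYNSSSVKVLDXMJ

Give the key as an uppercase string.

  i= 0: E-B =  3 → D
  i= 1: R-G = 11 → L
  i= 2: M-T = 19 → T
  i= 3: L-I =  3 → D
  i= 4: X-U =  3 → D
  i= 5: A-P = 11 → L
  i= 6: K-R = 19 → T
  i= 7: S-P =  3 → D
  i= 8: N-K =  3 → D
  i= 9: Y-N = 11 → L
  i=10: N-U = 19 → T
  i=11: S-P =  3 → D
  i=12: S-P =  3 → D
  i=13: S-H = 11 → L
  i=14: V-C = 19 → T
  i=15: K-H =  3 → D
  i=16: V-S =  3 → D
  i=17: L-A = 11 → L
  i=18: D-K = 19 → T
  i=19: X-U =  3 → D
  i=20: M-J =  3 → D
  i=21: J-Y = 11 → L
  shifts repeat with period 4: DLTD

DLTD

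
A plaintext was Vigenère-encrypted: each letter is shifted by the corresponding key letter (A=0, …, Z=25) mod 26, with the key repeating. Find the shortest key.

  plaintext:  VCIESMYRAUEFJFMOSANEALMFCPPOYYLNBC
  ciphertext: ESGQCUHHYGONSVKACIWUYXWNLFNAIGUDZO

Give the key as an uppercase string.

  i= 0: E-V =  9 → J
  i= 1: S-C = 16 → Q
  i= 2: G-I = 24 → Y
  i= 3: Q-E = 12 → M
  i= 4: C-S = 10 → K
  i= 5: U-M =  8 → I
  i= 6: H-Y =  9 → J
  i= 7: H-R = 16 → Q
  i= 8: Y-A = 24 → Y
  i= 9: G-U = 12 → M
  i=10: O-E = 10 → K
  i=11: N-F =  8 → I
  i=12: S-J =  9 → J
  i=13: V-F = 16 → Q
  i=14: K-M = 24 → Y
  i=15: A-O = 12 → M
  i=16: C-S = 10 → K
  i=17: I-A =  8 → I
  i=18: W-N =  9 → J
  i=19: U-E = 16 → Q
  i=20: Y-A = 24 → Y
  i=21: X-L = 12 → M
  i=22: W-M = 10 → K
  i=23: N-F =  8 → I
  i=24: L-C =  9 → J
  i=25: F-P = 16 → Q
  i=26: N-P = 24 → Y
  i=27: A-O = 12 → M
  i=28: I-Y = 10 → K
  i=29: G-Y =  8 → I
  i=30: U-L =  9 → J
  i=31: D-N = 16 → Q
  i=32: Z-B = 24 → Y
  i=33: O-C = 12 → M
  shifts repeat with period 6: JQYMKI

JQYMKI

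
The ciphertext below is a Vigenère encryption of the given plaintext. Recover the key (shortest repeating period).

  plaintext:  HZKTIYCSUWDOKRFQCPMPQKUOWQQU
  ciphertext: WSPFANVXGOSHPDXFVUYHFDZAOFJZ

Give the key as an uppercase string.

PTFMS

  i= 0: W-H = 15 → P
  i= 1: S-Z = 19 → T
  i= 2: P-K =  5 → F
  i= 3: F-T = 12 → M
  i= 4: A-I = 18 → S
  i= 5: N-Y = 15 → P
  i= 6: V-C = 19 → T
  i= 7: X-S =  5 → F
  i= 8: G-U = 12 → M
  i= 9: O-W = 18 → S
  i=10: S-D = 15 → P
  i=11: H-O = 19 → T
  i=12: P-K =  5 → F
  i=13: D-R = 12 → M
  i=14: X-F = 18 → S
  i=15: F-Q = 15 → P
  i=16: V-C = 19 → T
  i=17: U-P =  5 → F
  i=18: Y-M = 12 → M
  i=19: H-P = 18 → S
  i=20: F-Q = 15 → P
  i=21: D-K = 19 → T
  i=22: Z-U =  5 → F
  i=23: A-O = 12 → M
  i=24: O-W = 18 → S
  i=25: F-Q = 15 → P
  i=26: J-Q = 19 → T
  i=27: Z-U =  5 → F
  shifts repeat with period 5: PTFMS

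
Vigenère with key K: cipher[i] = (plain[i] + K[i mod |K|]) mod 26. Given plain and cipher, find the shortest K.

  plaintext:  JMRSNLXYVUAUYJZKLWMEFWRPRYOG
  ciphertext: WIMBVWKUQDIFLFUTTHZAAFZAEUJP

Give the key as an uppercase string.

NWVJIL

  i= 0: W-J = 13 → N
  i= 1: I-M = 22 → W
  i= 2: M-R = 21 → V
  i= 3: B-S =  9 → J
  i= 4: V-N =  8 → I
  i= 5: W-L = 11 → L
  i= 6: K-X = 13 → N
  i= 7: U-Y = 22 → W
  i= 8: Q-V = 21 → V
  i= 9: D-U =  9 → J
  i=10: I-A =  8 → I
  i=11: F-U = 11 → L
  i=12: L-Y = 13 → N
  i=13: F-J = 22 → W
  i=14: U-Z = 21 → V
  i=15: T-K =  9 → J
  i=16: T-L =  8 → I
  i=17: H-W = 11 → L
  i=18: Z-M = 13 → N
  i=19: A-E = 22 → W
  i=20: A-F = 21 → V
  i=21: F-W =  9 → J
  i=22: Z-R =  8 → I
  i=23: A-P = 11 → L
  i=24: E-R = 13 → N
  i=25: U-Y = 22 → W
  i=26: J-O = 21 → V
  i=27: P-G =  9 → J
  shifts repeat with period 6: NWVJIL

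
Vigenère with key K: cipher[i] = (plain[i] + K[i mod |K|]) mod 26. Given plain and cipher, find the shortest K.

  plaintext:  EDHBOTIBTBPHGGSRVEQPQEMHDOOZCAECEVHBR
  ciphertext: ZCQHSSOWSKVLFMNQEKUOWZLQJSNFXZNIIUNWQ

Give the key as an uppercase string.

VZJGEZG

  i= 0: Z-E = 21 → V
  i= 1: C-D = 25 → Z
  i= 2: Q-H =  9 → J
  i= 3: H-B =  6 → G
  i= 4: S-O =  4 → E
  i= 5: S-T = 25 → Z
  i= 6: O-I =  6 → G
  i= 7: W-B = 21 → V
  i= 8: S-T = 25 → Z
  i= 9: K-B =  9 → J
  i=10: V-P =  6 → G
  i=11: L-H =  4 → E
  i=12: F-G = 25 → Z
  i=13: M-G =  6 → G
  i=14: N-S = 21 → V
  i=15: Q-R = 25 → Z
  i=16: E-V =  9 → J
  i=17: K-E =  6 → G
  i=18: U-Q =  4 → E
  i=19: O-P = 25 → Z
  i=20: W-Q =  6 → G
  i=21: Z-E = 21 → V
  i=22: L-M = 25 → Z
  i=23: Q-H =  9 → J
  i=24: J-D =  6 → G
  i=25: S-O =  4 → E
  i=26: N-O = 25 → Z
  i=27: F-Z =  6 → G
  i=28: X-C = 21 → V
  i=29: Z-A = 25 → Z
  i=30: N-E =  9 → J
  i=31: I-C =  6 → G
  i=32: I-E =  4 → E
  i=33: U-V = 25 → Z
  i=34: N-H =  6 → G
  i=35: W-B = 21 → V
  i=36: Q-R = 25 → Z
  shifts repeat with period 7: VZJGEZG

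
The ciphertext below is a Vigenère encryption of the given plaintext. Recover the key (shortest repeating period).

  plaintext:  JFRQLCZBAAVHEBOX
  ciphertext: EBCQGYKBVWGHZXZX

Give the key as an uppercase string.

  i= 0: E-J = 21 → V
  i= 1: B-F = 22 → W
  i= 2: C-R = 11 → L
  i= 3: Q-Q =  0 → A
  i= 4: G-L = 21 → V
  i= 5: Y-C = 22 → W
  i= 6: K-Z = 11 → L
  i= 7: B-B =  0 → A
  i= 8: V-A = 21 → V
  i= 9: W-A = 22 → W
  i=10: G-V = 11 → L
  i=11: H-H =  0 → A
  i=12: Z-E = 21 → V
  i=13: X-B = 22 → W
  i=14: Z-O = 11 → L
  i=15: X-X =  0 → A
  shifts repeat with period 4: VWLA

VWLA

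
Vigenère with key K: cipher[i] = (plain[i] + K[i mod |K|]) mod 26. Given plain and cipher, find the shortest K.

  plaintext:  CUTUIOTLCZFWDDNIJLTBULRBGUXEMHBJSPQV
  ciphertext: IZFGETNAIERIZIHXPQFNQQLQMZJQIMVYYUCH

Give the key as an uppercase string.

  i= 0: I-C =  6 → G
  i= 1: Z-U =  5 → F
  i= 2: F-T = 12 → M
  i= 3: G-U = 12 → M
  i= 4: E-I = 22 → W
  i= 5: T-O =  5 → F
  i= 6: N-T = 20 → U
  i= 7: A-L = 15 → P
  i= 8: I-C =  6 → G
  i= 9: E-Z =  5 → F
  i=10: R-F = 12 → M
  i=11: I-W = 12 → M
  i=12: Z-D = 22 → W
  i=13: I-D =  5 → F
  i=14: H-N = 20 → U
  i=15: X-I = 15 → P
  i=16: P-J =  6 → G
  i=17: Q-L =  5 → F
  i=18: F-T = 12 → M
  i=19: N-B = 12 → M
  i=20: Q-U = 22 → W
  i=21: Q-L =  5 → F
  i=22: L-R = 20 → U
  i=23: Q-B = 15 → P
  i=24: M-G =  6 → G
  i=25: Z-U =  5 → F
  i=26: J-X = 12 → M
  i=27: Q-E = 12 → M
  i=28: I-M = 22 → W
  i=29: M-H =  5 → F
  i=30: V-B = 20 → U
  i=31: Y-J = 15 → P
  i=32: Y-S =  6 → G
  i=33: U-P =  5 → F
  i=34: C-Q = 12 → M
  i=35: H-V = 12 → M
  shifts repeat with period 8: GFMMWFUP

GFMMWFUP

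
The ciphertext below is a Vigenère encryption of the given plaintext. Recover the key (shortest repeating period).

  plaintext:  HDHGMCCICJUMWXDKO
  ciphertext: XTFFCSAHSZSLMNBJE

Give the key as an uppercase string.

QQYZ

  i= 0: X-H = 16 → Q
  i= 1: T-D = 16 → Q
  i= 2: F-H = 24 → Y
  i= 3: F-G = 25 → Z
  i= 4: C-M = 16 → Q
  i= 5: S-C = 16 → Q
  i= 6: A-C = 24 → Y
  i= 7: H-I = 25 → Z
  i= 8: S-C = 16 → Q
  i= 9: Z-J = 16 → Q
  i=10: S-U = 24 → Y
  i=11: L-M = 25 → Z
  i=12: M-W = 16 → Q
  i=13: N-X = 16 → Q
  i=14: B-D = 24 → Y
  i=15: J-K = 25 → Z
  i=16: E-O = 16 → Q
  shifts repeat with period 4: QQYZ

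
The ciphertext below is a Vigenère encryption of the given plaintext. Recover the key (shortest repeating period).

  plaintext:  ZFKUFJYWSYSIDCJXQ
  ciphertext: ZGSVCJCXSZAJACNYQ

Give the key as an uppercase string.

  i= 0: Z-Z =  0 → A
  i= 1: G-F =  1 → B
  i= 2: S-K =  8 → I
  i= 3: V-U =  1 → B
  i= 4: C-F = 23 → X
  i= 5: J-J =  0 → A
  i= 6: C-Y =  4 → E
  i= 7: X-W =  1 → B
  i= 8: S-S =  0 → A
  i= 9: Z-Y =  1 → B
  i=10: A-S =  8 → I
  i=11: J-I =  1 → B
  i=12: A-D = 23 → X
  i=13: C-C =  0 → A
  i=14: N-J =  4 → E
  i=15: Y-X =  1 → B
  i=16: Q-Q =  0 → A
  shifts repeat with period 8: ABIBXAEB

ABIBXAEB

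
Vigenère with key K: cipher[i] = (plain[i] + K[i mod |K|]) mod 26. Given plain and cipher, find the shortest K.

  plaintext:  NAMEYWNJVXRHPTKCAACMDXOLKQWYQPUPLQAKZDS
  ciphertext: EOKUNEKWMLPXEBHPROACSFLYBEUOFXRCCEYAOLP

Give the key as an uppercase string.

ROYQPIXN

  i= 0: E-N = 17 → R
  i= 1: O-A = 14 → O
  i= 2: K-M = 24 → Y
  i= 3: U-E = 16 → Q
  i= 4: N-Y = 15 → P
  i= 5: E-W =  8 → I
  i= 6: K-N = 23 → X
  i= 7: W-J = 13 → N
  i= 8: M-V = 17 → R
  i= 9: L-X = 14 → O
  i=10: P-R = 24 → Y
  i=11: X-H = 16 → Q
  i=12: E-P = 15 → P
  i=13: B-T =  8 → I
  i=14: H-K = 23 → X
  i=15: P-C = 13 → N
  i=16: R-A = 17 → R
  i=17: O-A = 14 → O
  i=18: A-C = 24 → Y
  i=19: C-M = 16 → Q
  i=20: S-D = 15 → P
  i=21: F-X =  8 → I
  i=22: L-O = 23 → X
  i=23: Y-L = 13 → N
  i=24: B-K = 17 → R
  i=25: E-Q = 14 → O
  i=26: U-W = 24 → Y
  i=27: O-Y = 16 → Q
  i=28: F-Q = 15 → P
  i=29: X-P =  8 → I
  i=30: R-U = 23 → X
  i=31: C-P = 13 → N
  i=32: C-L = 17 → R
  i=33: E-Q = 14 → O
  i=34: Y-A = 24 → Y
  i=35: A-K = 16 → Q
  i=36: O-Z = 15 → P
  i=37: L-D =  8 → I
  i=38: P-S = 23 → X
  shifts repeat with period 8: ROYQPIXN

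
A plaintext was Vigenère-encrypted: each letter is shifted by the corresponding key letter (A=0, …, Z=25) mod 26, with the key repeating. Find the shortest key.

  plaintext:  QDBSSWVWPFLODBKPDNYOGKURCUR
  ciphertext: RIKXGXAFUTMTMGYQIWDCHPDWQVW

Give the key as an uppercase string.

  i= 0: R-Q =  1 → B
  i= 1: I-D =  5 → F
  i= 2: K-B =  9 → J
  i= 3: X-S =  5 → F
  i= 4: G-S = 14 → O
  i= 5: X-W =  1 → B
  i= 6: A-V =  5 → F
  i= 7: F-W =  9 → J
  i= 8: U-P =  5 → F
  i= 9: T-F = 14 → O
  i=10: M-L =  1 → B
  i=11: T-O =  5 → F
  i=12: M-D =  9 → J
  i=13: G-B =  5 → F
  i=14: Y-K = 14 → O
  i=15: Q-P =  1 → B
  i=16: I-D =  5 → F
  i=17: W-N =  9 → J
  i=18: D-Y =  5 → F
  i=19: C-O = 14 → O
  i=20: H-G =  1 → B
  i=21: P-K =  5 → F
  i=22: D-U =  9 → J
  i=23: W-R =  5 → F
  i=24: Q-C = 14 → O
  i=25: V-U =  1 → B
  i=26: W-R =  5 → F
  shifts repeat with period 5: BFJFO

BFJFO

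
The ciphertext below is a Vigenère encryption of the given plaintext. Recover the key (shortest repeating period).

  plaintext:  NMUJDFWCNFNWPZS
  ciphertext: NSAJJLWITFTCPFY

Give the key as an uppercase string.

  i= 0: N-N =  0 → A
  i= 1: S-M =  6 → G
  i= 2: A-U =  6 → G
  i= 3: J-J =  0 → A
  i= 4: J-D =  6 → G
  i= 5: L-F =  6 → G
  i= 6: W-W =  0 → A
  i= 7: I-C =  6 → G
  i= 8: T-N =  6 → G
  i= 9: F-F =  0 → A
  i=10: T-N =  6 → G
  i=11: C-W =  6 → G
  i=12: P-P =  0 → A
  i=13: F-Z =  6 → G
  i=14: Y-S =  6 → G
  shifts repeat with period 3: AGG

AGG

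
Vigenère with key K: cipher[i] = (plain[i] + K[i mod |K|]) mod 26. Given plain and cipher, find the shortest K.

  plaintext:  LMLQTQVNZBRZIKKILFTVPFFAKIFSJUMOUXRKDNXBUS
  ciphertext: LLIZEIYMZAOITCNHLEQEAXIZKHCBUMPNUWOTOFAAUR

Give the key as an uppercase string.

  i= 0: L-L =  0 → A
  i= 1: L-M = 25 → Z
  i= 2: I-L = 23 → X
  i= 3: Z-Q =  9 → J
  i= 4: E-T = 11 → L
  i= 5: I-Q = 18 → S
  i= 6: Y-V =  3 → D
  i= 7: M-N = 25 → Z
  i= 8: Z-Z =  0 → A
  i= 9: A-B = 25 → Z
  i=10: O-R = 23 → X
  i=11: I-Z =  9 → J
  i=12: T-I = 11 → L
  i=13: C-K = 18 → S
  i=14: N-K =  3 → D
  i=15: H-I = 25 → Z
  i=16: L-L =  0 → A
  i=17: E-F = 25 → Z
  i=18: Q-T = 23 → X
  i=19: E-V =  9 → J
  i=20: A-P = 11 → L
  i=21: X-F = 18 → S
  i=22: I-F =  3 → D
  i=23: Z-A = 25 → Z
  i=24: K-K =  0 → A
  i=25: H-I = 25 → Z
  i=26: C-F = 23 → X
  i=27: B-S =  9 → J
  i=28: U-J = 11 → L
  i=29: M-U = 18 → S
  i=30: P-M =  3 → D
  i=31: N-O = 25 → Z
  i=32: U-U =  0 → A
  i=33: W-X = 25 → Z
  i=34: O-R = 23 → X
  i=35: T-K =  9 → J
  i=36: O-D = 11 → L
  i=37: F-N = 18 → S
  i=38: A-X =  3 → D
  i=39: A-B = 25 → Z
  i=40: U-U =  0 → A
  i=41: R-S = 25 → Z
  shifts repeat with period 8: AZXJLSDZ

AZXJLSDZ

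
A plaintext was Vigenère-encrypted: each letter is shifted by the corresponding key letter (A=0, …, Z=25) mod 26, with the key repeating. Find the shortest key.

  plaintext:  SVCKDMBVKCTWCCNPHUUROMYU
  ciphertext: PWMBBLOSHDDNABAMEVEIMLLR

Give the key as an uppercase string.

XBKRYZNX

  i= 0: P-S = 23 → X
  i= 1: W-V =  1 → B
  i= 2: M-C = 10 → K
  i= 3: B-K = 17 → R
  i= 4: B-D = 24 → Y
  i= 5: L-M = 25 → Z
  i= 6: O-B = 13 → N
  i= 7: S-V = 23 → X
  i= 8: H-K = 23 → X
  i= 9: D-C =  1 → B
  i=10: D-T = 10 → K
  i=11: N-W = 17 → R
  i=12: A-C = 24 → Y
  i=13: B-C = 25 → Z
  i=14: A-N = 13 → N
  i=15: M-P = 23 → X
  i=16: E-H = 23 → X
  i=17: V-U =  1 → B
  i=18: E-U = 10 → K
  i=19: I-R = 17 → R
  i=20: M-O = 24 → Y
  i=21: L-M = 25 → Z
  i=22: L-Y = 13 → N
  i=23: R-U = 23 → X
  shifts repeat with period 8: XBKRYZNX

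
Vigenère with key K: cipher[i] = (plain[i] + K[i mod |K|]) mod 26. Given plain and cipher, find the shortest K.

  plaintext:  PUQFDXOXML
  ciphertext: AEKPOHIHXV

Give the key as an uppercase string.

LKUK

  i= 0: A-P = 11 → L
  i= 1: E-U = 10 → K
  i= 2: K-Q = 20 → U
  i= 3: P-F = 10 → K
  i= 4: O-D = 11 → L
  i= 5: H-X = 10 → K
  i= 6: I-O = 20 → U
  i= 7: H-X = 10 → K
  i= 8: X-M = 11 → L
  i= 9: V-L = 10 → K
  shifts repeat with period 4: LKUK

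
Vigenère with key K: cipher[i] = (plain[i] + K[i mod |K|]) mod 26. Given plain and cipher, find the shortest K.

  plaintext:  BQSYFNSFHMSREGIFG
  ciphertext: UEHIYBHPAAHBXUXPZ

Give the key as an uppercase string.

  i= 0: U-B = 19 → T
  i= 1: E-Q = 14 → O
  i= 2: H-S = 15 → P
  i= 3: I-Y = 10 → K
  i= 4: Y-F = 19 → T
  i= 5: B-N = 14 → O
  i= 6: H-S = 15 → P
  i= 7: P-F = 10 → K
  i= 8: A-H = 19 → T
  i= 9: A-M = 14 → O
  i=10: H-S = 15 → P
  i=11: B-R = 10 → K
  i=12: X-E = 19 → T
  i=13: U-G = 14 → O
  i=14: X-I = 15 → P
  i=15: P-F = 10 → K
  i=16: Z-G = 19 → T
  shifts repeat with period 4: TOPK

TOPK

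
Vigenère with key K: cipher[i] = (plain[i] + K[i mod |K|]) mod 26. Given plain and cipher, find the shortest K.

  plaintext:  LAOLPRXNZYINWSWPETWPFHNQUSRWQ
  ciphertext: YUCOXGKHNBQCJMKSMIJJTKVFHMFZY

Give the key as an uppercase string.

NUODIP

  i= 0: Y-L = 13 → N
  i= 1: U-A = 20 → U
  i= 2: C-O = 14 → O
  i= 3: O-L =  3 → D
  i= 4: X-P =  8 → I
  i= 5: G-R = 15 → P
  i= 6: K-X = 13 → N
  i= 7: H-N = 20 → U
  i= 8: N-Z = 14 → O
  i= 9: B-Y =  3 → D
  i=10: Q-I =  8 → I
  i=11: C-N = 15 → P
  i=12: J-W = 13 → N
  i=13: M-S = 20 → U
  i=14: K-W = 14 → O
  i=15: S-P =  3 → D
  i=16: M-E =  8 → I
  i=17: I-T = 15 → P
  i=18: J-W = 13 → N
  i=19: J-P = 20 → U
  i=20: T-F = 14 → O
  i=21: K-H =  3 → D
  i=22: V-N =  8 → I
  i=23: F-Q = 15 → P
  i=24: H-U = 13 → N
  i=25: M-S = 20 → U
  i=26: F-R = 14 → O
  i=27: Z-W =  3 → D
  i=28: Y-Q =  8 → I
  shifts repeat with period 6: NUODIP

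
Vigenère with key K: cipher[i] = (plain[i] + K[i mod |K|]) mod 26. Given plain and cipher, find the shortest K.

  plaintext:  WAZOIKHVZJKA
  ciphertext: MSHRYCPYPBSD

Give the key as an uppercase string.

QSID

  i= 0: M-W = 16 → Q
  i= 1: S-A = 18 → S
  i= 2: H-Z =  8 → I
  i= 3: R-O =  3 → D
  i= 4: Y-I = 16 → Q
  i= 5: C-K = 18 → S
  i= 6: P-H =  8 → I
  i= 7: Y-V =  3 → D
  i= 8: P-Z = 16 → Q
  i= 9: B-J = 18 → S
  i=10: S-K =  8 → I
  i=11: D-A =  3 → D
  shifts repeat with period 4: QSID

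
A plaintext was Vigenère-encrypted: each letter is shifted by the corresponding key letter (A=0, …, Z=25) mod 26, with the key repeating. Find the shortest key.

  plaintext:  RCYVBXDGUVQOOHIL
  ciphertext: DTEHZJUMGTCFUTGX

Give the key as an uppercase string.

MRGMY

  i= 0: D-R = 12 → M
  i= 1: T-C = 17 → R
  i= 2: E-Y =  6 → G
  i= 3: H-V = 12 → M
  i= 4: Z-B = 24 → Y
  i= 5: J-X = 12 → M
  i= 6: U-D = 17 → R
  i= 7: M-G =  6 → G
  i= 8: G-U = 12 → M
  i= 9: T-V = 24 → Y
  i=10: C-Q = 12 → M
  i=11: F-O = 17 → R
  i=12: U-O =  6 → G
  i=13: T-H = 12 → M
  i=14: G-I = 24 → Y
  i=15: X-L = 12 → M
  shifts repeat with period 5: MRGMY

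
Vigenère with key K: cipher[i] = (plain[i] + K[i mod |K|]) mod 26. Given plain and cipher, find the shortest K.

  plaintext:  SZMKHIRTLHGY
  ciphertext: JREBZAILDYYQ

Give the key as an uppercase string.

RSS

  i= 0: J-S = 17 → R
  i= 1: R-Z = 18 → S
  i= 2: E-M = 18 → S
  i= 3: B-K = 17 → R
  i= 4: Z-H = 18 → S
  i= 5: A-I = 18 → S
  i= 6: I-R = 17 → R
  i= 7: L-T = 18 → S
  i= 8: D-L = 18 → S
  i= 9: Y-H = 17 → R
  i=10: Y-G = 18 → S
  i=11: Q-Y = 18 → S
  shifts repeat with period 3: RSS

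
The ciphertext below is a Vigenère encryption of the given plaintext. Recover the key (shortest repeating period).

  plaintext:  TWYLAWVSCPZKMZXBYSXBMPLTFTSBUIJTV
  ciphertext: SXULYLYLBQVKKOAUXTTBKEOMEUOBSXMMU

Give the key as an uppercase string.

ZBWAYPDT

  i= 0: S-T = 25 → Z
  i= 1: X-W =  1 → B
  i= 2: U-Y = 22 → W
  i= 3: L-L =  0 → A
  i= 4: Y-A = 24 → Y
  i= 5: L-W = 15 → P
  i= 6: Y-V =  3 → D
  i= 7: L-S = 19 → T
  i= 8: B-C = 25 → Z
  i= 9: Q-P =  1 → B
  i=10: V-Z = 22 → W
  i=11: K-K =  0 → A
  i=12: K-M = 24 → Y
  i=13: O-Z = 15 → P
  i=14: A-X =  3 → D
  i=15: U-B = 19 → T
  i=16: X-Y = 25 → Z
  i=17: T-S =  1 → B
  i=18: T-X = 22 → W
  i=19: B-B =  0 → A
  i=20: K-M = 24 → Y
  i=21: E-P = 15 → P
  i=22: O-L =  3 → D
  i=23: M-T = 19 → T
  i=24: E-F = 25 → Z
  i=25: U-T =  1 → B
  i=26: O-S = 22 → W
  i=27: B-B =  0 → A
  i=28: S-U = 24 → Y
  i=29: X-I = 15 → P
  i=30: M-J =  3 → D
  i=31: M-T = 19 → T
  i=32: U-V = 25 → Z
  shifts repeat with period 8: ZBWAYPDT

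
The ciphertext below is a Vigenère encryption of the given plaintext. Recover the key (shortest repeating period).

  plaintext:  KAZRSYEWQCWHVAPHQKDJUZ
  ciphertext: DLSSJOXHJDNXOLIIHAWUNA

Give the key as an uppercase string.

  i= 0: D-K = 19 → T
  i= 1: L-A = 11 → L
  i= 2: S-Z = 19 → T
  i= 3: S-R =  1 → B
  i= 4: J-S = 17 → R
  i= 5: O-Y = 16 → Q
  i= 6: X-E = 19 → T
  i= 7: H-W = 11 → L
  i= 8: J-Q = 19 → T
  i= 9: D-C =  1 → B
  i=10: N-W = 17 → R
  i=11: X-H = 16 → Q
  i=12: O-V = 19 → T
  i=13: L-A = 11 → L
  i=14: I-P = 19 → T
  i=15: I-H =  1 → B
  i=16: H-Q = 17 → R
  i=17: A-K = 16 → Q
  i=18: W-D = 19 → T
  i=19: U-J = 11 → L
  i=20: N-U = 19 → T
  i=21: A-Z =  1 → B
  shifts repeat with period 6: TLTBRQ

TLTBRQ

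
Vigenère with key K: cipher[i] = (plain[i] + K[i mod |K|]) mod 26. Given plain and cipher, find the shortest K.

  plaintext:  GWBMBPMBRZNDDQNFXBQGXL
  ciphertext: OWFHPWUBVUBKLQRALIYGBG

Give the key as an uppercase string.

IAEVOH

  i= 0: O-G =  8 → I
  i= 1: W-W =  0 → A
  i= 2: F-B =  4 → E
  i= 3: H-M = 21 → V
  i= 4: P-B = 14 → O
  i= 5: W-P =  7 → H
  i= 6: U-M =  8 → I
  i= 7: B-B =  0 → A
  i= 8: V-R =  4 → E
  i= 9: U-Z = 21 → V
  i=10: B-N = 14 → O
  i=11: K-D =  7 → H
  i=12: L-D =  8 → I
  i=13: Q-Q =  0 → A
  i=14: R-N =  4 → E
  i=15: A-F = 21 → V
  i=16: L-X = 14 → O
  i=17: I-B =  7 → H
  i=18: Y-Q =  8 → I
  i=19: G-G =  0 → A
  i=20: B-X =  4 → E
  i=21: G-L = 21 → V
  shifts repeat with period 6: IAEVOH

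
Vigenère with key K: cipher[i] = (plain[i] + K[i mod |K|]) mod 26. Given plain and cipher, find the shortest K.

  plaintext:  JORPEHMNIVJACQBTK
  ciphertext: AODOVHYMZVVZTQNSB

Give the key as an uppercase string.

  i= 0: A-J = 17 → R
  i= 1: O-O =  0 → A
  i= 2: D-R = 12 → M
  i= 3: O-P = 25 → Z
  i= 4: V-E = 17 → R
  i= 5: H-H =  0 → A
  i= 6: Y-M = 12 → M
  i= 7: M-N = 25 → Z
  i= 8: Z-I = 17 → R
  i= 9: V-V =  0 → A
  i=10: V-J = 12 → M
  i=11: Z-A = 25 → Z
  i=12: T-C = 17 → R
  i=13: Q-Q =  0 → A
  i=14: N-B = 12 → M
  i=15: S-T = 25 → Z
  i=16: B-K = 17 → R
  shifts repeat with period 4: RAMZ

RAMZ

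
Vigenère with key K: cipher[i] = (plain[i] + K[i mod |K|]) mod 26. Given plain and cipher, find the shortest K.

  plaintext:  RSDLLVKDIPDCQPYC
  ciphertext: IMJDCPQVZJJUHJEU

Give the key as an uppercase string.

RUGS

  i= 0: I-R = 17 → R
  i= 1: M-S = 20 → U
  i= 2: J-D =  6 → G
  i= 3: D-L = 18 → S
  i= 4: C-L = 17 → R
  i= 5: P-V = 20 → U
  i= 6: Q-K =  6 → G
  i= 7: V-D = 18 → S
  i= 8: Z-I = 17 → R
  i= 9: J-P = 20 → U
  i=10: J-D =  6 → G
  i=11: U-C = 18 → S
  i=12: H-Q = 17 → R
  i=13: J-P = 20 → U
  i=14: E-Y =  6 → G
  i=15: U-C = 18 → S
  shifts repeat with period 4: RUGS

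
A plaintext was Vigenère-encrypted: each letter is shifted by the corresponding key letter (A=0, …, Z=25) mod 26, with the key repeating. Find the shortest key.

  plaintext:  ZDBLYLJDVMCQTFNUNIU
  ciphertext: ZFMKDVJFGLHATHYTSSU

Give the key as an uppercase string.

  i= 0: Z-Z =  0 → A
  i= 1: F-D =  2 → C
  i= 2: M-B = 11 → L
  i= 3: K-L = 25 → Z
  i= 4: D-Y =  5 → F
  i= 5: V-L = 10 → K
  i= 6: J-J =  0 → A
  i= 7: F-D =  2 → C
  i= 8: G-V = 11 → L
  i= 9: L-M = 25 → Z
  i=10: H-C =  5 → F
  i=11: A-Q = 10 → K
  i=12: T-T =  0 → A
  i=13: H-F =  2 → C
  i=14: Y-N = 11 → L
  i=15: T-U = 25 → Z
  i=16: S-N =  5 → F
  i=17: S-I = 10 → K
  i=18: U-U =  0 → A
  shifts repeat with period 6: ACLZFK

ACLZFK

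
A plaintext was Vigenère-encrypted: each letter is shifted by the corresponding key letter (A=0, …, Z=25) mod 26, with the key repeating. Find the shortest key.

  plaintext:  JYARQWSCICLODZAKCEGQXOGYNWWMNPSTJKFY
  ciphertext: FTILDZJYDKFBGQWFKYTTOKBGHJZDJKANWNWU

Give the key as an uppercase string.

  i= 0: F-J = 22 → W
  i= 1: T-Y = 21 → V
  i= 2: I-A =  8 → I
  i= 3: L-R = 20 → U
  i= 4: D-Q = 13 → N
  i= 5: Z-W =  3 → D
  i= 6: J-S = 17 → R
  i= 7: Y-C = 22 → W
  i= 8: D-I = 21 → V
  i= 9: K-C =  8 → I
  i=10: F-L = 20 → U
  i=11: B-O = 13 → N
  i=12: G-D =  3 → D
  i=13: Q-Z = 17 → R
  i=14: W-A = 22 → W
  i=15: F-K = 21 → V
  i=16: K-C =  8 → I
  i=17: Y-E = 20 → U
  i=18: T-G = 13 → N
  i=19: T-Q =  3 → D
  i=20: O-X = 17 → R
  i=21: K-O = 22 → W
  i=22: B-G = 21 → V
  i=23: G-Y =  8 → I
  i=24: H-N = 20 → U
  i=25: J-W = 13 → N
  i=26: Z-W =  3 → D
  i=27: D-M = 17 → R
  i=28: J-N = 22 → W
  i=29: K-P = 21 → V
  i=30: A-S =  8 → I
  i=31: N-T = 20 → U
  i=32: W-J = 13 → N
  i=33: N-K =  3 → D
  i=34: W-F = 17 → R
  i=35: U-Y = 22 → W
  shifts repeat with period 7: WVIUNDR

WVIUNDR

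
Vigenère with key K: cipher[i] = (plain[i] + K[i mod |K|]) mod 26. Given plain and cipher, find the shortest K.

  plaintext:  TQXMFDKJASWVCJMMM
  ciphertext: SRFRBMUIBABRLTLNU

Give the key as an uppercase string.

ZBIFWJK

  i= 0: S-T = 25 → Z
  i= 1: R-Q =  1 → B
  i= 2: F-X =  8 → I
  i= 3: R-M =  5 → F
  i= 4: B-F = 22 → W
  i= 5: M-D =  9 → J
  i= 6: U-K = 10 → K
  i= 7: I-J = 25 → Z
  i= 8: B-A =  1 → B
  i= 9: A-S =  8 → I
  i=10: B-W =  5 → F
  i=11: R-V = 22 → W
  i=12: L-C =  9 → J
  i=13: T-J = 10 → K
  i=14: L-M = 25 → Z
  i=15: N-M =  1 → B
  i=16: U-M =  8 → I
  shifts repeat with period 7: ZBIFWJK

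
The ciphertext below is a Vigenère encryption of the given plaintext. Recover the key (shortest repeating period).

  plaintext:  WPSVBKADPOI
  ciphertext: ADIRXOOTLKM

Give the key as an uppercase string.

EOQWW

  i= 0: A-W =  4 → E
  i= 1: D-P = 14 → O
  i= 2: I-S = 16 → Q
  i= 3: R-V = 22 → W
  i= 4: X-B = 22 → W
  i= 5: O-K =  4 → E
  i= 6: O-A = 14 → O
  i= 7: T-D = 16 → Q
  i= 8: L-P = 22 → W
  i= 9: K-O = 22 → W
  i=10: M-I =  4 → E
  shifts repeat with period 5: EOQWW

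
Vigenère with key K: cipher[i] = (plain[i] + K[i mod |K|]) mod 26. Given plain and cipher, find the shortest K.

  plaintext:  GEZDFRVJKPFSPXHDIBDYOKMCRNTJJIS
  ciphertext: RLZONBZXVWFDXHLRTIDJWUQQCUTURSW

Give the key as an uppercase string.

  i= 0: R-G = 11 → L
  i= 1: L-E =  7 → H
  i= 2: Z-Z =  0 → A
  i= 3: O-D = 11 → L
  i= 4: N-F =  8 → I
  i= 5: B-R = 10 → K
  i= 6: Z-V =  4 → E
  i= 7: X-J = 14 → O
  i= 8: V-K = 11 → L
  i= 9: W-P =  7 → H
  i=10: F-F =  0 → A
  i=11: D-S = 11 → L
  i=12: X-P =  8 → I
  i=13: H-X = 10 → K
  i=14: L-H =  4 → E
  i=15: R-D = 14 → O
  i=16: T-I = 11 → L
  i=17: I-B =  7 → H
  i=18: D-D =  0 → A
  i=19: J-Y = 11 → L
  i=20: W-O =  8 → I
  i=21: U-K = 10 → K
  i=22: Q-M =  4 → E
  i=23: Q-C = 14 → O
  i=24: C-R = 11 → L
  i=25: U-N =  7 → H
  i=26: T-T =  0 → A
  i=27: U-J = 11 → L
  i=28: R-J =  8 → I
  i=29: S-I = 10 → K
  i=30: W-S =  4 → E
  shifts repeat with period 8: LHALIKEO

LHALIKEO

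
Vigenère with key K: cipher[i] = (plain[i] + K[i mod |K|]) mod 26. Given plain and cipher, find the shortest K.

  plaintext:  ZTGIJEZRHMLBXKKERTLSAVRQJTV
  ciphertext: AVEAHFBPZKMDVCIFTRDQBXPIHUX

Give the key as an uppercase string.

  i= 0: A-Z =  1 → B
  i= 1: V-T =  2 → C
  i= 2: E-G = 24 → Y
  i= 3: A-I = 18 → S
  i= 4: H-J = 24 → Y
  i= 5: F-E =  1 → B
  i= 6: B-Z =  2 → C
  i= 7: P-R = 24 → Y
  i= 8: Z-H = 18 → S
  i= 9: K-M = 24 → Y
  i=10: M-L =  1 → B
  i=11: D-B =  2 → C
  i=12: V-X = 24 → Y
  i=13: C-K = 18 → S
  i=14: I-K = 24 → Y
  i=15: F-E =  1 → B
  i=16: T-R =  2 → C
  i=17: R-T = 24 → Y
  i=18: D-L = 18 → S
  i=19: Q-S = 24 → Y
  i=20: B-A =  1 → B
  i=21: X-V =  2 → C
  i=22: P-R = 24 → Y
  i=23: I-Q = 18 → S
  i=24: H-J = 24 → Y
  i=25: U-T =  1 → B
  i=26: X-V =  2 → C
  shifts repeat with period 5: BCYSY

BCYSY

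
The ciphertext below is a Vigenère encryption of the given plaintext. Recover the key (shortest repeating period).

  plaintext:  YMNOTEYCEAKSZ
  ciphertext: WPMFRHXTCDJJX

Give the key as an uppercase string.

  i= 0: W-Y = 24 → Y
  i= 1: P-M =  3 → D
  i= 2: M-N = 25 → Z
  i= 3: F-O = 17 → R
  i= 4: R-T = 24 → Y
  i= 5: H-E =  3 → D
  i= 6: X-Y = 25 → Z
  i= 7: T-C = 17 → R
  i= 8: C-E = 24 → Y
  i= 9: D-A =  3 → D
  i=10: J-K = 25 → Z
  i=11: J-S = 17 → R
  i=12: X-Z = 24 → Y
  shifts repeat with period 4: YDZR

YDZR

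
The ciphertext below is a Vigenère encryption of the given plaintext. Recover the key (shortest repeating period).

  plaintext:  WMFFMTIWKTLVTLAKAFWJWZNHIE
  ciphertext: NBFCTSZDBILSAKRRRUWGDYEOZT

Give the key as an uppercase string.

  i= 0: N-W = 17 → R
  i= 1: B-M = 15 → P
  i= 2: F-F =  0 → A
  i= 3: C-F = 23 → X
  i= 4: T-M =  7 → H
  i= 5: S-T = 25 → Z
  i= 6: Z-I = 17 → R
  i= 7: D-W =  7 → H
  i= 8: B-K = 17 → R
  i= 9: I-T = 15 → P
  i=10: L-L =  0 → A
  i=11: S-V = 23 → X
  i=12: A-T =  7 → H
  i=13: K-L = 25 → Z
  i=14: R-A = 17 → R
  i=15: R-K =  7 → H
  i=16: R-A = 17 → R
  i=17: U-F = 15 → P
  i=18: W-W =  0 → A
  i=19: G-J = 23 → X
  i=20: D-W =  7 → H
  i=21: Y-Z = 25 → Z
  i=22: E-N = 17 → R
  i=23: O-H =  7 → H
  i=24: Z-I = 17 → R
  i=25: T-E = 15 → P
  shifts repeat with period 8: RPAXHZRH

RPAXHZRH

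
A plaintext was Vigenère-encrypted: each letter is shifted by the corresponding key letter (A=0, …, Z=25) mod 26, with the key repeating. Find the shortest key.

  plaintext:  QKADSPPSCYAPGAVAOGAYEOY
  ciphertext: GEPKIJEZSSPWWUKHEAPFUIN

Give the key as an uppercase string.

QUPH

  i= 0: G-Q = 16 → Q
  i= 1: E-K = 20 → U
  i= 2: P-A = 15 → P
  i= 3: K-D =  7 → H
  i= 4: I-S = 16 → Q
  i= 5: J-P = 20 → U
  i= 6: E-P = 15 → P
  i= 7: Z-S =  7 → H
  i= 8: S-C = 16 → Q
  i= 9: S-Y = 20 → U
  i=10: P-A = 15 → P
  i=11: W-P =  7 → H
  i=12: W-G = 16 → Q
  i=13: U-A = 20 → U
  i=14: K-V = 15 → P
  i=15: H-A =  7 → H
  i=16: E-O = 16 → Q
  i=17: A-G = 20 → U
  i=18: P-A = 15 → P
  i=19: F-Y =  7 → H
  i=20: U-E = 16 → Q
  i=21: I-O = 20 → U
  i=22: N-Y = 15 → P
  shifts repeat with period 4: QUPH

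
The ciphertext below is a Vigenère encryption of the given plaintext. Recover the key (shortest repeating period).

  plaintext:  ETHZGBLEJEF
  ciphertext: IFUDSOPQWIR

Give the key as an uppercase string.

EMN

  i= 0: I-E =  4 → E
  i= 1: F-T = 12 → M
  i= 2: U-H = 13 → N
  i= 3: D-Z =  4 → E
  i= 4: S-G = 12 → M
  i= 5: O-B = 13 → N
  i= 6: P-L =  4 → E
  i= 7: Q-E = 12 → M
  i= 8: W-J = 13 → N
  i= 9: I-E =  4 → E
  i=10: R-F = 12 → M
  shifts repeat with period 3: EMN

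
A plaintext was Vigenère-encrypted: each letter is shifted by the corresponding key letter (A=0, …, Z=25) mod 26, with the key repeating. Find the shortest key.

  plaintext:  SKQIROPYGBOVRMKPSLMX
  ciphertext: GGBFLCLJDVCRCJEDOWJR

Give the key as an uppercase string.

OWLXU

  i= 0: G-S = 14 → O
  i= 1: G-K = 22 → W
  i= 2: B-Q = 11 → L
  i= 3: F-I = 23 → X
  i= 4: L-R = 20 → U
  i= 5: C-O = 14 → O
  i= 6: L-P = 22 → W
  i= 7: J-Y = 11 → L
  i= 8: D-G = 23 → X
  i= 9: V-B = 20 → U
  i=10: C-O = 14 → O
  i=11: R-V = 22 → W
  i=12: C-R = 11 → L
  i=13: J-M = 23 → X
  i=14: E-K = 20 → U
  i=15: D-P = 14 → O
  i=16: O-S = 22 → W
  i=17: W-L = 11 → L
  i=18: J-M = 23 → X
  i=19: R-X = 20 → U
  shifts repeat with period 5: OWLXU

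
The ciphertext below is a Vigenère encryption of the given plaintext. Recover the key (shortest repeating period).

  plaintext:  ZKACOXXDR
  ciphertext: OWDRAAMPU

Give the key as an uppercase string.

  i= 0: O-Z = 15 → P
  i= 1: W-K = 12 → M
  i= 2: D-A =  3 → D
  i= 3: R-C = 15 → P
  i= 4: A-O = 12 → M
  i= 5: A-X =  3 → D
  i= 6: M-X = 15 → P
  i= 7: P-D = 12 → M
  i= 8: U-R =  3 → D
  shifts repeat with period 3: PMD

PMD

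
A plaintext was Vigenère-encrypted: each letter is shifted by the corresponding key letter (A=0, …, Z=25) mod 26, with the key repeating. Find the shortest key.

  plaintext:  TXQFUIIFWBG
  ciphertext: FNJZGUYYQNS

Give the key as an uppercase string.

MQTUM

  i= 0: F-T = 12 → M
  i= 1: N-X = 16 → Q
  i= 2: J-Q = 19 → T
  i= 3: Z-F = 20 → U
  i= 4: G-U = 12 → M
  i= 5: U-I = 12 → M
  i= 6: Y-I = 16 → Q
  i= 7: Y-F = 19 → T
  i= 8: Q-W = 20 → U
  i= 9: N-B = 12 → M
  i=10: S-G = 12 → M
  shifts repeat with period 5: MQTUM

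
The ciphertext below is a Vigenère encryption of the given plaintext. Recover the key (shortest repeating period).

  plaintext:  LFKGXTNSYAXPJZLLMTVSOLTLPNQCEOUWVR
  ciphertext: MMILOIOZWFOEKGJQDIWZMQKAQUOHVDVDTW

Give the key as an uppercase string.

BHYFRP

  i= 0: M-L =  1 → B
  i= 1: M-F =  7 → H
  i= 2: I-K = 24 → Y
  i= 3: L-G =  5 → F
  i= 4: O-X = 17 → R
  i= 5: I-T = 15 → P
  i= 6: O-N =  1 → B
  i= 7: Z-S =  7 → H
  i= 8: W-Y = 24 → Y
  i= 9: F-A =  5 → F
  i=10: O-X = 17 → R
  i=11: E-P = 15 → P
  i=12: K-J =  1 → B
  i=13: G-Z =  7 → H
  i=14: J-L = 24 → Y
  i=15: Q-L =  5 → F
  i=16: D-M = 17 → R
  i=17: I-T = 15 → P
  i=18: W-V =  1 → B
  i=19: Z-S =  7 → H
  i=20: M-O = 24 → Y
  i=21: Q-L =  5 → F
  i=22: K-T = 17 → R
  i=23: A-L = 15 → P
  i=24: Q-P =  1 → B
  i=25: U-N =  7 → H
  i=26: O-Q = 24 → Y
  i=27: H-C =  5 → F
  i=28: V-E = 17 → R
  i=29: D-O = 15 → P
  i=30: V-U =  1 → B
  i=31: D-W =  7 → H
  i=32: T-V = 24 → Y
  i=33: W-R =  5 → F
  shifts repeat with period 6: BHYFRP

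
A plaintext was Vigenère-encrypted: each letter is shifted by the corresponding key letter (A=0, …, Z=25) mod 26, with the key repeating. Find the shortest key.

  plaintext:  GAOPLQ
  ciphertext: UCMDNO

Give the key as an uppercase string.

OCY

  i= 0: U-G = 14 → O
  i= 1: C-A =  2 → C
  i= 2: M-O = 24 → Y
  i= 3: D-P = 14 → O
  i= 4: N-L =  2 → C
  i= 5: O-Q = 24 → Y
  shifts repeat with period 3: OCY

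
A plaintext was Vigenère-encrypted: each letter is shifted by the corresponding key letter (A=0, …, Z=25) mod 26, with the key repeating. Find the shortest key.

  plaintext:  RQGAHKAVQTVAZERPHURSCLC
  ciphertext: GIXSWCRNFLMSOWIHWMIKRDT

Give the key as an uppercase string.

PSRS

  i= 0: G-R = 15 → P
  i= 1: I-Q = 18 → S
  i= 2: X-G = 17 → R
  i= 3: S-A = 18 → S
  i= 4: W-H = 15 → P
  i= 5: C-K = 18 → S
  i= 6: R-A = 17 → R
  i= 7: N-V = 18 → S
  i= 8: F-Q = 15 → P
  i= 9: L-T = 18 → S
  i=10: M-V = 17 → R
  i=11: S-A = 18 → S
  i=12: O-Z = 15 → P
  i=13: W-E = 18 → S
  i=14: I-R = 17 → R
  i=15: H-P = 18 → S
  i=16: W-H = 15 → P
  i=17: M-U = 18 → S
  i=18: I-R = 17 → R
  i=19: K-S = 18 → S
  i=20: R-C = 15 → P
  i=21: D-L = 18 → S
  i=22: T-C = 17 → R
  shifts repeat with period 4: PSRS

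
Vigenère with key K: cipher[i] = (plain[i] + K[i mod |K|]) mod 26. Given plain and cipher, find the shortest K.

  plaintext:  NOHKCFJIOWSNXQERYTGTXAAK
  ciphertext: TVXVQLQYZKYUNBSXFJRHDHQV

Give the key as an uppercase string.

  i= 0: T-N =  6 → G
  i= 1: V-O =  7 → H
  i= 2: X-H = 16 → Q
  i= 3: V-K = 11 → L
  i= 4: Q-C = 14 → O
  i= 5: L-F =  6 → G
  i= 6: Q-J =  7 → H
  i= 7: Y-I = 16 → Q
  i= 8: Z-O = 11 → L
  i= 9: K-W = 14 → O
  i=10: Y-S =  6 → G
  i=11: U-N =  7 → H
  i=12: N-X = 16 → Q
  i=13: B-Q = 11 → L
  i=14: S-E = 14 → O
  i=15: X-R =  6 → G
  i=16: F-Y =  7 → H
  i=17: J-T = 16 → Q
  i=18: R-G = 11 → L
  i=19: H-T = 14 → O
  i=20: D-X =  6 → G
  i=21: H-A =  7 → H
  i=22: Q-A = 16 → Q
  i=23: V-K = 11 → L
  shifts repeat with period 5: GHQLO

GHQLO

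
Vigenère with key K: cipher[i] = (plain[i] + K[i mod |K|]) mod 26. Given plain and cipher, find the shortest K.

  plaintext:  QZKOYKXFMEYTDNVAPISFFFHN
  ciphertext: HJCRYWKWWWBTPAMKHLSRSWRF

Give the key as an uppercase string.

RKSDAMN

  i= 0: H-Q = 17 → R
  i= 1: J-Z = 10 → K
  i= 2: C-K = 18 → S
  i= 3: R-O =  3 → D
  i= 4: Y-Y =  0 → A
  i= 5: W-K = 12 → M
  i= 6: K-X = 13 → N
  i= 7: W-F = 17 → R
  i= 8: W-M = 10 → K
  i= 9: W-E = 18 → S
  i=10: B-Y =  3 → D
  i=11: T-T =  0 → A
  i=12: P-D = 12 → M
  i=13: A-N = 13 → N
  i=14: M-V = 17 → R
  i=15: K-A = 10 → K
  i=16: H-P = 18 → S
  i=17: L-I =  3 → D
  i=18: S-S =  0 → A
  i=19: R-F = 12 → M
  i=20: S-F = 13 → N
  i=21: W-F = 17 → R
  i=22: R-H = 10 → K
  i=23: F-N = 18 → S
  shifts repeat with period 7: RKSDAMN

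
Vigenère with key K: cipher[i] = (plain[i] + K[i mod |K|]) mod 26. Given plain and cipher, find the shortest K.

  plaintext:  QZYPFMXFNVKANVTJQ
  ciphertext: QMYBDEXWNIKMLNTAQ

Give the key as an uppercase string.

ANAMYSAR

  i= 0: Q-Q =  0 → A
  i= 1: M-Z = 13 → N
  i= 2: Y-Y =  0 → A
  i= 3: B-P = 12 → M
  i= 4: D-F = 24 → Y
  i= 5: E-M = 18 → S
  i= 6: X-X =  0 → A
  i= 7: W-F = 17 → R
  i= 8: N-N =  0 → A
  i= 9: I-V = 13 → N
  i=10: K-K =  0 → A
  i=11: M-A = 12 → M
  i=12: L-N = 24 → Y
  i=13: N-V = 18 → S
  i=14: T-T =  0 → A
  i=15: A-J = 17 → R
  i=16: Q-Q =  0 → A
  shifts repeat with period 8: ANAMYSAR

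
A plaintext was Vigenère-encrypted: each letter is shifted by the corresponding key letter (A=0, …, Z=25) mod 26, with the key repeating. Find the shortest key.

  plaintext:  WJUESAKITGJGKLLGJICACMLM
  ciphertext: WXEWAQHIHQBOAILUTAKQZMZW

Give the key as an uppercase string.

  i= 0: W-W =  0 → A
  i= 1: X-J = 14 → O
  i= 2: E-U = 10 → K
  i= 3: W-E = 18 → S
  i= 4: A-S =  8 → I
  i= 5: Q-A = 16 → Q
  i= 6: H-K = 23 → X
  i= 7: I-I =  0 → A
  i= 8: H-T = 14 → O
  i= 9: Q-G = 10 → K
  i=10: B-J = 18 → S
  i=11: O-G =  8 → I
  i=12: A-K = 16 → Q
  i=13: I-L = 23 → X
  i=14: L-L =  0 → A
  i=15: U-G = 14 → O
  i=16: T-J = 10 → K
  i=17: A-I = 18 → S
  i=18: K-C =  8 → I
  i=19: Q-A = 16 → Q
  i=20: Z-C = 23 → X
  i=21: M-M =  0 → A
  i=22: Z-L = 14 → O
  i=23: W-M = 10 → K
  shifts repeat with period 7: AOKSIQX

AOKSIQX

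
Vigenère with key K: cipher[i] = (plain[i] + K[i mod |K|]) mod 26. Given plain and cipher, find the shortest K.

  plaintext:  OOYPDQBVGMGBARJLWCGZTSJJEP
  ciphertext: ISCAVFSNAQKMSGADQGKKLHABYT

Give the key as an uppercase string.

  i= 0: I-O = 20 → U
  i= 1: S-O =  4 → E
  i= 2: C-Y =  4 → E
  i= 3: A-P = 11 → L
  i= 4: V-D = 18 → S
  i= 5: F-Q = 15 → P
  i= 6: S-B = 17 → R
  i= 7: N-V = 18 → S
  i= 8: A-G = 20 → U
  i= 9: Q-M =  4 → E
  i=10: K-G =  4 → E
  i=11: M-B = 11 → L
  i=12: S-A = 18 → S
  i=13: G-R = 15 → P
  i=14: A-J = 17 → R
  i=15: D-L = 18 → S
  i=16: Q-W = 20 → U
  i=17: G-C =  4 → E
  i=18: K-G =  4 → E
  i=19: K-Z = 11 → L
  i=20: L-T = 18 → S
  i=21: H-S = 15 → P
  i=22: A-J = 17 → R
  i=23: B-J = 18 → S
  i=24: Y-E = 20 → U
  i=25: T-P =  4 → E
  shifts repeat with period 8: UEELSPRS

UEELSPRS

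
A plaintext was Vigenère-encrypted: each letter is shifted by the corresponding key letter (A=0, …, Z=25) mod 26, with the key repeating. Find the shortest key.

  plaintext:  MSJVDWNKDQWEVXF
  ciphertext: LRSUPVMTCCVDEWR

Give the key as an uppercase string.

ZZJZM

  i= 0: L-M = 25 → Z
  i= 1: R-S = 25 → Z
  i= 2: S-J =  9 → J
  i= 3: U-V = 25 → Z
  i= 4: P-D = 12 → M
  i= 5: V-W = 25 → Z
  i= 6: M-N = 25 → Z
  i= 7: T-K =  9 → J
  i= 8: C-D = 25 → Z
  i= 9: C-Q = 12 → M
  i=10: V-W = 25 → Z
  i=11: D-E = 25 → Z
  i=12: E-V =  9 → J
  i=13: W-X = 25 → Z
  i=14: R-F = 12 → M
  shifts repeat with period 5: ZZJZM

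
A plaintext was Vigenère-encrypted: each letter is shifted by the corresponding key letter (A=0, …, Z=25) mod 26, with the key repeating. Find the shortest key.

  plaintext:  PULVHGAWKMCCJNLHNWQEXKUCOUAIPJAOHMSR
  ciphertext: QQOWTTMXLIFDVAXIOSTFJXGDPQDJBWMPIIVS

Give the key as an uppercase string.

  i= 0: Q-P =  1 → B
  i= 1: Q-U = 22 → W
  i= 2: O-L =  3 → D
  i= 3: W-V =  1 → B
  i= 4: T-H = 12 → M
  i= 5: T-G = 13 → N
  i= 6: M-A = 12 → M
  i= 7: X-W =  1 → B
  i= 8: L-K =  1 → B
  i= 9: I-M = 22 → W
  i=10: F-C =  3 → D
  i=11: D-C =  1 → B
  i=12: V-J = 12 → M
  i=13: A-N = 13 → N
  i=14: X-L = 12 → M
  i=15: I-H =  1 → B
  i=16: O-N =  1 → B
  i=17: S-W = 22 → W
  i=18: T-Q =  3 → D
  i=19: F-E =  1 → B
  i=20: J-X = 12 → M
  i=21: X-K = 13 → N
  i=22: G-U = 12 → M
  i=23: D-C =  1 → B
  i=24: P-O =  1 → B
  i=25: Q-U = 22 → W
  i=26: D-A =  3 → D
  i=27: J-I =  1 → B
  i=28: B-P = 12 → M
  i=29: W-J = 13 → N
  i=30: M-A = 12 → M
  i=31: P-O =  1 → B
  i=32: I-H =  1 → B
  i=33: I-M = 22 → W
  i=34: V-S =  3 → D
  i=35: S-R =  1 → B
  shifts repeat with period 8: BWDBMNMB

BWDBMNMB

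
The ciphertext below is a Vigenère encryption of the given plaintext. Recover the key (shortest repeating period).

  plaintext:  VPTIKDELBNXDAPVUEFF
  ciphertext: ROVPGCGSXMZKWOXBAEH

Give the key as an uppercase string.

  i= 0: R-V = 22 → W
  i= 1: O-P = 25 → Z
  i= 2: V-T =  2 → C
  i= 3: P-I =  7 → H
  i= 4: G-K = 22 → W
  i= 5: C-D = 25 → Z
  i= 6: G-E =  2 → C
  i= 7: S-L =  7 → H
  i= 8: X-B = 22 → W
  i= 9: M-N = 25 → Z
  i=10: Z-X =  2 → C
  i=11: K-D =  7 → H
  i=12: W-A = 22 → W
  i=13: O-P = 25 → Z
  i=14: X-V =  2 → C
  i=15: B-U =  7 → H
  i=16: A-E = 22 → W
  i=17: E-F = 25 → Z
  i=18: H-F =  2 → C
  shifts repeat with period 4: WZCH

WZCH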